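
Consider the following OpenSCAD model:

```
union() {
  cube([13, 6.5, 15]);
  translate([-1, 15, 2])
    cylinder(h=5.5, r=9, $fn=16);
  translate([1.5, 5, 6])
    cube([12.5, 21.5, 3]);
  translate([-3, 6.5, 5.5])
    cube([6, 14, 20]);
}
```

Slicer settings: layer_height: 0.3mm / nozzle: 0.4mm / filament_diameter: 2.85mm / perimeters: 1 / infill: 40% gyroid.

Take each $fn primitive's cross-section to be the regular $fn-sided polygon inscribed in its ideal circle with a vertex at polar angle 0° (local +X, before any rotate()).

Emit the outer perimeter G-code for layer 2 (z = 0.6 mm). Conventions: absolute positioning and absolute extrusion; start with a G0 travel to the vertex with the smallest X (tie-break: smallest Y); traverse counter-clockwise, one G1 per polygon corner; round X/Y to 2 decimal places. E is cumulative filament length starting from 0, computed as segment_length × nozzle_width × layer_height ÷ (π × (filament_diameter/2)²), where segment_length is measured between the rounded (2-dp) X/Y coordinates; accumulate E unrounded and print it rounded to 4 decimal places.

G0 X0.00 Y0.00 Z0.60
G1 X13.00 Y0.00 E0.2445
G1 X13.00 Y6.50 E0.3668
G1 X0.00 Y6.50 E0.6113
G1 X0.00 Y0.00 E0.7336

At z = 0.6 mm: the 13×6.5 cube contributes its full rectangle; the cylinder at (-1, 15) is absent (z outside [2, 7.5]); the cube at (1.5, 5) is absent (z outside [6, 9]); the cube at (-3, 6.5) does not reach this height (z outside [5.5, 25.5]); Taking the union: only the 13×6.5 cube is present, so the union is just that shape — 1 connected region. The outline is a single polygon with 4 vertices. Extrusion per mm of travel: 0.4 × 0.3 / (π × 1.425²) = 0.018811. Accumulating E over each segment gives final E = 0.7336.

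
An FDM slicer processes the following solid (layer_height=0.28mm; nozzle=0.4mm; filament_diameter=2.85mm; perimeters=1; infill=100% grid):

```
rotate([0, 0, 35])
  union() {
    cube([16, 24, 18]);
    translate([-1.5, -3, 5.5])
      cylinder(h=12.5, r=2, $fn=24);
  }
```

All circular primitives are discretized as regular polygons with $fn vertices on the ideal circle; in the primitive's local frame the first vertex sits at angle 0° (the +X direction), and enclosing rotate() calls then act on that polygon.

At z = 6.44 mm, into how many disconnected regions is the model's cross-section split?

2

At z = 6.44 mm: the cube (footprint 16×24) is included at this height; the r=2 cylinder at (-1.5, -3) contributes a regular 24-gon of circumradius 2; Combining (union): the 2 present regions are separate (no shared area or edge), so areas and boundary lengths simply add and each stays a separate island — 2 connected regions; (whole slice rotated 35° about Z — lengths, areas and connectivity unchanged). The result has 2 disconnected regions.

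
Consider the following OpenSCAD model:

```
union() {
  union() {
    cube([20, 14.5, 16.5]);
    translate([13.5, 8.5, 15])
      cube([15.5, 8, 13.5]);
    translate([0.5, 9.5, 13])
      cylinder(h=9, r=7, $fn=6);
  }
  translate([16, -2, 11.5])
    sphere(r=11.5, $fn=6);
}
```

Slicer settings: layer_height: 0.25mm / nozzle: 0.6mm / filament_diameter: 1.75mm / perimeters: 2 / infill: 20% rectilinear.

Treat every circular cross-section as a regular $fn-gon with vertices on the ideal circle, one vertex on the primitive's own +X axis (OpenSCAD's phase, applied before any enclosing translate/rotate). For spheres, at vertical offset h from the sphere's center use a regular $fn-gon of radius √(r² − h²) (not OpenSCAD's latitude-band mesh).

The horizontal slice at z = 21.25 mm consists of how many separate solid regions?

3

At z = 21.25 mm: the cube is absent (z outside [0, 16.5]); the cube at (13.5, 8.5) (footprint 15.5×8) is included at this height; the r=7 cylinder at (0.5, 9.5) gives a regular 6-gon of circumradius 7 (constant along its height); Merging all regions: the 2 present regions are separate (no shared area or edge), so areas and boundary lengths simply add and each stays a separate island — 2 connected regions; the sphere at (16, -2): section is a regular 6-gon, circumradius = √(r²−h²) = √(11.5²−9.75²) = 6.098; Combining (union): the 2 present regions are separate (no shared area or edge), so areas and boundary lengths simply add and each stays a separate island — 3 connected regions. The result has 3 disconnected regions.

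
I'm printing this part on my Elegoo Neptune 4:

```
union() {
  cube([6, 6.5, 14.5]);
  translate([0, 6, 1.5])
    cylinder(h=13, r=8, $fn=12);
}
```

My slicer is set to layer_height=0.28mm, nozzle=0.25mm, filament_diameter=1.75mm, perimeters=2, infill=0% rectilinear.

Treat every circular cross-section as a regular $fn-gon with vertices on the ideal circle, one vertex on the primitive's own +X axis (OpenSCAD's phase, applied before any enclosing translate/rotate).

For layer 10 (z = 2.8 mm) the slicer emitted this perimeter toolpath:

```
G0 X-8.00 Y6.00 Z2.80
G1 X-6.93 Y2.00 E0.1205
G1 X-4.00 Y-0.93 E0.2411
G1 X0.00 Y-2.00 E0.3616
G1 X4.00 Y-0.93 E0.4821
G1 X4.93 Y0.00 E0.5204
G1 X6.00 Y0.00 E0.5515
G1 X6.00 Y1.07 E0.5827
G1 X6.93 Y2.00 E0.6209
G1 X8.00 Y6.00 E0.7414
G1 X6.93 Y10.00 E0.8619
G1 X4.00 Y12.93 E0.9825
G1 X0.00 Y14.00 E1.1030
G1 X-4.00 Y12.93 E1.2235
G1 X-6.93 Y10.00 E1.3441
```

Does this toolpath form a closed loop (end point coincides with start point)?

no

Start point (G0): (-8.00, 6.00). End point (last G1): the path does not return to the start — open.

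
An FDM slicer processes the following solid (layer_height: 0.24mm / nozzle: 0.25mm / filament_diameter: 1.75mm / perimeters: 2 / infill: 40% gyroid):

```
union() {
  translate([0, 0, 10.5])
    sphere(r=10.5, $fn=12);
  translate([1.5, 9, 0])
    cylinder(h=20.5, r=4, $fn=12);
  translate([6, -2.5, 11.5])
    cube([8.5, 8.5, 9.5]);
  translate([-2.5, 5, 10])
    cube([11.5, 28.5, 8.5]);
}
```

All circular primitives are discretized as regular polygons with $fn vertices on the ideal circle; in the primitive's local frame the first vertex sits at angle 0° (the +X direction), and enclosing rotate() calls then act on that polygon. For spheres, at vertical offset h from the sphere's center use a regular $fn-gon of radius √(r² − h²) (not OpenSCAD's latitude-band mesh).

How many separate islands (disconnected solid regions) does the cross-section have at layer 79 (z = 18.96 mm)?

1

At z = 18.96 mm: the r=10.5 sphere contributes a regular 12-gon of circumradius √(10.5²−8.46²) = 6.219; the cylinder at (1.5, 9): section is a regular 12-gon, circumradius r=4; the cube at (6, -2.5) (footprint 8.5×8.5) is included at this height; the cube at (-2.5, 5) does not reach this height (z outside [10, 18.5]); Combining (union): the regions partially overlap (shared area 2.49 mm²), so overlapping operands fuse into one piece — 1 connected region. Overall, the cross-section is a single solid region. Island count = 1.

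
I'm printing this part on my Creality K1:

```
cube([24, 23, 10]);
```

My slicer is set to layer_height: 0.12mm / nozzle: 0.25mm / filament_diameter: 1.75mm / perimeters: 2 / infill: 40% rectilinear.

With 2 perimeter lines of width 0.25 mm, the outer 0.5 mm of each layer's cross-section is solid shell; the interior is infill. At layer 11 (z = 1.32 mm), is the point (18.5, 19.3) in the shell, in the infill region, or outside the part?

At z = 1.32 mm: the cube is present — its section is the full 24×23 rectangle. Overall, the cross-section is a single solid region. The nearest boundary edge runs (24.00, 23.00)→(0.00, 23.00); distance from the point to it = 3.70 mm. The point is inside the cross-section and 3.70 mm from the nearest boundary — more than the 0.5 mm shell width (2 × 0.25), so it's in the infill interior.

infill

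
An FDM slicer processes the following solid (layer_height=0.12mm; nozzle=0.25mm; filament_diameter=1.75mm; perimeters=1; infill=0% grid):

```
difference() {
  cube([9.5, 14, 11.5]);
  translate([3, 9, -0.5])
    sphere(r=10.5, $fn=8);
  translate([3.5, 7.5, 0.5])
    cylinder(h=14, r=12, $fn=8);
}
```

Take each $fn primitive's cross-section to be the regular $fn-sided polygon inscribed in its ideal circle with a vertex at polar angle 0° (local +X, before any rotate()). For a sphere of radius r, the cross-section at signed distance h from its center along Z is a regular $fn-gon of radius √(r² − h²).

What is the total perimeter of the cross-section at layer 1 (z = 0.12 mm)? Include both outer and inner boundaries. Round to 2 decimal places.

7.30 mm

At z = 0.12 mm: the cube is present — its section is the full 9.5×14 rectangle (perimeter 47.00 mm); the sphere at (3, 9): section is a regular 8-gon, circumradius = √(r²−h²) = √(10.5²−0.62²) = 10.482 (perimeter = 2·8·10.482·sin(180°/8) = 64.18 mm); the cylinder at (3.5, 7.5) is not intersected at this z (z outside [0.5, 14.5]); Taking the first minus the rest: starting from the 9.5×14 cube, the r=10.5 sphere at (3, 9) partially overlaps it — only the 131.23 mm² overlap (of its 310.75 mm²) is removed, clipping the outline — boundary = 7.30 mm. Overall, the cross-section is a single solid region. Total boundary length (outer) = 7.30 mm.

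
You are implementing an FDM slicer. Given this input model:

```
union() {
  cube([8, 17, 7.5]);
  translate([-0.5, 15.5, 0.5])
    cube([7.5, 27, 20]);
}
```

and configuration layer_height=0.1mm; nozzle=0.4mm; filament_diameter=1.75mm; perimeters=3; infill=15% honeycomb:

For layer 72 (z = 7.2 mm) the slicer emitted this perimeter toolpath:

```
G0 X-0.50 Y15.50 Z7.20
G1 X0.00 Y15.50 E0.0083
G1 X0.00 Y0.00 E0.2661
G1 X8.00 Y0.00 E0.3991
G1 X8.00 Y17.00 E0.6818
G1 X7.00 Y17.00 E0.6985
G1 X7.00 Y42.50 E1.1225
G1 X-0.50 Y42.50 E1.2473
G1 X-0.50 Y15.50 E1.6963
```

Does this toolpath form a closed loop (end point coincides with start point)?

yes

Start point (G0): (-0.50, 15.50). End point (last G1): the path returns to the start — closed.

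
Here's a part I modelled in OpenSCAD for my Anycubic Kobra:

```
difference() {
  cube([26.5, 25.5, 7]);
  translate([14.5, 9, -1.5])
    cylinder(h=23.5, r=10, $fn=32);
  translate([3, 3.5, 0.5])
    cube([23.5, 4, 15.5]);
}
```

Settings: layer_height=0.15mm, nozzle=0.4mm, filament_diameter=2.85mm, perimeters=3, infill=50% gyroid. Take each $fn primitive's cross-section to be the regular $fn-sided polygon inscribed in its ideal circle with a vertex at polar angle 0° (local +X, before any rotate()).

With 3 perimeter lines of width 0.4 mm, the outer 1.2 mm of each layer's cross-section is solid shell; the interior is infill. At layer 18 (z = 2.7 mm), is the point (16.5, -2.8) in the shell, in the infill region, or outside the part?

At z = 2.7 mm: the cube is present — its section is the full 26.5×25.5 rectangle; the cylinder at (14.5, 9): section is a regular 32-gon, circumradius r=10; the 23.5×4 cube at (3, 3.5) contributes its full rectangle; Taking the first minus the rest: starting from the 26.5×25.5 cube, the r=10 cylinder at (14.5, 9) partially overlaps it — only the 306.55 mm² overlap (of its 312.14 mm²) is removed, clipping the outline; the 23.5×4 cube at (3, 3.5) partially overlaps it — only the 19.99 mm² overlap (of its 94.00 mm²) is removed, clipping the outline — 2 connected regions. Overall, the cross-section has 2 separate islands. The nearest boundary edge runs (18.77, 0.00)→(20.06, 0.69); distance from the point to it = 3.61 mm. The point is not inside any of the regions above, so it lies outside the cross-section (3.61 mm from the nearest boundary).

outside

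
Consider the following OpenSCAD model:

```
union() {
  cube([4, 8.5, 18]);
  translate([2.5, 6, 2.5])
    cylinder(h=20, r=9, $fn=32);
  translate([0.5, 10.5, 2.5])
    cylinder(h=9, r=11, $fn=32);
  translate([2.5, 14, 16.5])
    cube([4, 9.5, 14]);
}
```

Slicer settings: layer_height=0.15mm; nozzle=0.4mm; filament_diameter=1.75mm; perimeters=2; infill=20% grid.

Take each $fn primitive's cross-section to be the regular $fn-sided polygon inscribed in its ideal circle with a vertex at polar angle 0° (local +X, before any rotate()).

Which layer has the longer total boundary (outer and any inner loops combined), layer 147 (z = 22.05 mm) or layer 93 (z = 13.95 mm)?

layer 147 (z = 22.05 mm)

Layer 147 (z = 22.05): the cube is absent (z outside [0, 18]); the cylinder at (2.5, 6): section is a regular 32-gon, circumradius r=9 (perimeter = 2·32·9.000·sin(180°/32) = 56.46 mm); the cylinder at (0.5, 10.5) is not intersected at this z (z outside [2.5, 11.5]); the 4×9.5 cube at (2.5, 14) contributes its full rectangle (perimeter 27.00 mm); Taking the union: the regions partially overlap (shared area 2.66 mm²), so the edge portions inside another operand are dropped and the merged outline is re-measured after clipping — boundary = 74.28 mm. So its perimeter = 74.28 mm. Layer 93 (z = 13.95): the 4×8.5 cube contributes its full rectangle (perimeter 25.00 mm); the r=9 cylinder at (2.5, 6) contributes a regular 32-gon of circumradius 9 (perimeter = 2·32·9.000·sin(180°/32) = 56.46 mm); the cylinder at (0.5, 10.5) is not intersected at this z (z outside [2.5, 11.5]); the cube at (2.5, 14) does not reach this height (z outside [16.5, 30.5]); Combining (union): the 4×8.5 cube lies entirely inside the r=9 cylinder at (2.5, 6), so the union is just the r=9 cylinder at (2.5, 6) — boundary = 56.46 mm. So its perimeter = 56.46 mm. Layer 147 is larger (74.28 vs 56.46 mm).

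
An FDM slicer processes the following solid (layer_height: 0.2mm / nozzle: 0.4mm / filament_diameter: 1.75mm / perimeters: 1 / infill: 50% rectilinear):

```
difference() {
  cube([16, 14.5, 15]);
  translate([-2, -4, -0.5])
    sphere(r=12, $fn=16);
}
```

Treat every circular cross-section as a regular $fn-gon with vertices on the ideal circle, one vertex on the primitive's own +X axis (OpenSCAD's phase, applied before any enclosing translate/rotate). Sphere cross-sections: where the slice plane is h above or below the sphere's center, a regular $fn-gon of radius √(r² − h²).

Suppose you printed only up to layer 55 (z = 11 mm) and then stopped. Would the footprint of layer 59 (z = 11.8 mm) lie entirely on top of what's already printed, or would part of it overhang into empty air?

Compare the two slices. At z = 11: the 16×14.5 cube contributes its full rectangle (area 232.00 mm²); the r=12 sphere at (-2, -4) slices to a regular 16-gon of circumradius 3.428 (√(r²−h²) with h=11.5 from center) (area = (16/2)·3.428²·sin(360°/16) = 35.97 mm²); After the difference (first − rest): starting from the 16×14.5 cube (232.00 mm²), the r=12 sphere at (-2, -4) misses the remaining region (no effect) — area = 232.00 mm². At z = 11.8: the 16×14.5 cube contributes its full rectangle (area 232.00 mm²); the sphere at (-2, -4) does not reach this height (|z−center|=12.300 > r=12); Subtracting the remaining from the first: none of the subtracted shapes is present at this height, so the 16×14.5 cube is unchanged — area = 232.00 mm². Checking containment: the cross-section at z = 11.8 is a subset of the cross-section at z = 11.

entirely on top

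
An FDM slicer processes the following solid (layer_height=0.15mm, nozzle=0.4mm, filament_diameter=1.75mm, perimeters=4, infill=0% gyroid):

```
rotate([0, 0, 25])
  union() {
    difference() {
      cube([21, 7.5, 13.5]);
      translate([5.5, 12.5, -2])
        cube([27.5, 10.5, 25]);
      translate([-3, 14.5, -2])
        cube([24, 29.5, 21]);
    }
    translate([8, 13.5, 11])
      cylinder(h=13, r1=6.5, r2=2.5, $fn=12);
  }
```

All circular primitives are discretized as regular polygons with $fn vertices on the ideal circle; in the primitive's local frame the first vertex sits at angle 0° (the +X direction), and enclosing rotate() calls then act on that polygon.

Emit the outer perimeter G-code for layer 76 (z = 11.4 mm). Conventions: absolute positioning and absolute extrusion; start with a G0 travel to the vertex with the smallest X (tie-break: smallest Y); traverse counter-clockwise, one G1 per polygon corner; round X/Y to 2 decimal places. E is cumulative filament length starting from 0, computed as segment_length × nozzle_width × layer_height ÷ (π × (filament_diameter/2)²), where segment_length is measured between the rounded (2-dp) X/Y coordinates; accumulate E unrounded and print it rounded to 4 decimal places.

G0 X-4.81 Y16.17 Z11.40
G1 X-4.23 Y12.92 E0.0824
G1 X-2.11 Y10.39 E0.1647
G1 X0.99 Y9.26 E0.2470
G1 X2.81 Y9.58 E0.2931
G1 X-3.17 Y6.80 E0.4576
G1 X0.00 Y0.00 E0.6448
G1 X19.03 Y8.87 E1.1685
G1 X15.86 Y15.67 E1.3556
G1 X5.36 Y10.77 E1.6447
G1 X6.77 Y11.96 E1.6907
G1 X7.90 Y15.06 E1.7730
G1 X7.32 Y18.31 E1.8554
G1 X5.20 Y20.84 E1.9377
G1 X2.10 Y21.97 E2.0200
G1 X-1.15 Y21.40 E2.1023
G1 X-3.68 Y19.27 E2.1848
G1 X-4.81 Y16.17 E2.2671

At z = 11.4 mm: the cube (footprint 21×7.5) is included at this height; the cube at (5.5, 12.5) (footprint 27.5×10.5) is included at this height; the cube at (-3, 14.5) is present — its section is the full 24×29.5 rectangle; Taking the first minus the rest: starting from the 21×7.5 cube, the 27.5×10.5 cube at (5.5, 12.5) misses the remaining region (no effect); the 24×29.5 cube at (-3, 14.5) misses the remaining region (no effect) — 1 connected region; the cone at (8, 13.5): at t=0.031 of its height the radius interpolates to r₁+(r₂−r₁)t = 6.377, giving a regular 12-gon of that circumradius; Merging all regions: the regions partially overlap (shared area 0.53 mm²), so overlapping operands fuse into one piece — 1 connected region; (rotated 25° about Z; rotation is an isometry so areas/perimeters/island counts are preserved). The outline is a single polygon with 17 vertices. Extrusion per mm of travel: 0.4 × 0.15 / (π × 0.875²) = 0.024945. Accumulating E over each segment gives final E = 2.2671.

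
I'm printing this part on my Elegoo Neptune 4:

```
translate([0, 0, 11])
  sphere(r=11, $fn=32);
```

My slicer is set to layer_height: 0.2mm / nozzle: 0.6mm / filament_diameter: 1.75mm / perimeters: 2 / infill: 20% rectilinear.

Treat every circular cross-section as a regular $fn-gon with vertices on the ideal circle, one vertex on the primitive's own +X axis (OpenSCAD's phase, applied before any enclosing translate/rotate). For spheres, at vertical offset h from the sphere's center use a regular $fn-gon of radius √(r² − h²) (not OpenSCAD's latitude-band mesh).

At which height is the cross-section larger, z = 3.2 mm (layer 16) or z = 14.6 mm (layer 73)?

layer 73 (z = 14.6 mm)

Layer 16 (z = 3.2): the r=11 sphere contributes a regular 32-gon of circumradius √(11²−7.8²) = 7.756 (area = (32/2)·7.756²·sin(360°/32) = 187.79 mm²). So its area = 187.79 mm². Layer 73 (z = 14.6): the r=11 sphere contributes a regular 32-gon of circumradius √(11²−3.6²) = 10.394 (area = (32/2)·10.394²·sin(360°/32) = 337.24 mm²). So its area = 337.24 mm². Layer 73 is larger (337.24 vs 187.79 mm²).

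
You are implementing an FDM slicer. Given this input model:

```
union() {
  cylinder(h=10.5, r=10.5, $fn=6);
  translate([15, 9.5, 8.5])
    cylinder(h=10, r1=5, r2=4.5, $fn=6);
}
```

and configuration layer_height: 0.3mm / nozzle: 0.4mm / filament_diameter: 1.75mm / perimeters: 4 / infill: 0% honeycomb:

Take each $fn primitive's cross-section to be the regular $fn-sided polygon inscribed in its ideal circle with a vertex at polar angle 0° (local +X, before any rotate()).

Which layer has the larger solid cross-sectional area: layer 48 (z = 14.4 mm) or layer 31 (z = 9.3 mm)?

layer 31 (z = 9.3 mm)

Layer 48 (z = 14.4): the cylinder does not reach this height (z outside [0, 10.5]); the cone at (15, 9.5) (r1=5→r2=4.5) has section circumradius 4.705 here — a regular 6-gon (area = (6/2)·4.705²·sin(360°/6) = 57.51 mm²); Merging all regions: only the cone at (15, 9.5) is present, so the union is just that shape — area = 57.51 mm². So its area = 57.51 mm². Layer 31 (z = 9.3): the r=10.5 cylinder gives a regular 6-gon of circumradius 10.5 (constant along its height) (area = (6/2)·10.500²·sin(360°/6) = 286.44 mm²); the cone at (15, 9.5) (r1=5→r2=4.5) has section circumradius 4.960 here — a regular 6-gon (area = (6/2)·4.960²·sin(360°/6) = 63.92 mm²); Combining (union): the 2 present regions are separate (no shared area or edge), so areas and boundary lengths simply add and each stays a separate island — area = 350.35 mm². So its area = 350.35 mm². Layer 31 is larger (350.35 vs 57.51 mm²).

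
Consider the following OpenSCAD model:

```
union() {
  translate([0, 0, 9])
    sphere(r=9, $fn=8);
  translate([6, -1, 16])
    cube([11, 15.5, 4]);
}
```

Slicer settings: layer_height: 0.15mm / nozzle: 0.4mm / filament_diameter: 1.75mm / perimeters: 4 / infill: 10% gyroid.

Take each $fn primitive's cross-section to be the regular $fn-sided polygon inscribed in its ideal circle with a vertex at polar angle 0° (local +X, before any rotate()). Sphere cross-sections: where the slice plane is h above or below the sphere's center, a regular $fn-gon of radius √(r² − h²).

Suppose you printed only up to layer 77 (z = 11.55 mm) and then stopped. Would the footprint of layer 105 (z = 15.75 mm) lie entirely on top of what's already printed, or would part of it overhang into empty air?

Compare the two slices. At z = 11.55: the r=9 sphere slices to a regular 8-gon of circumradius 8.631 (√(r²−h²) with h=2.55 from center) (area = (8/2)·8.631²·sin(360°/8) = 210.71 mm²); the cube at (6, -1) does not reach this height (z outside [16, 20]); Merging all regions: only the r=9 sphere is present, so the union is just that shape — area = 210.71 mm². At z = 15.75: the sphere: section is a regular 8-gon, circumradius = √(r²−h²) = √(9²−6.75²) = 5.953 (area = (8/2)·5.953²·sin(360°/8) = 100.23 mm²); the cube at (6, -1) is absent (z outside [16, 20]); Combining (union): only the r=9 sphere is present, so the union is just that shape — area = 100.23 mm². Checking containment: the cross-section at z = 15.75 is a subset of the cross-section at z = 11.55.

entirely on top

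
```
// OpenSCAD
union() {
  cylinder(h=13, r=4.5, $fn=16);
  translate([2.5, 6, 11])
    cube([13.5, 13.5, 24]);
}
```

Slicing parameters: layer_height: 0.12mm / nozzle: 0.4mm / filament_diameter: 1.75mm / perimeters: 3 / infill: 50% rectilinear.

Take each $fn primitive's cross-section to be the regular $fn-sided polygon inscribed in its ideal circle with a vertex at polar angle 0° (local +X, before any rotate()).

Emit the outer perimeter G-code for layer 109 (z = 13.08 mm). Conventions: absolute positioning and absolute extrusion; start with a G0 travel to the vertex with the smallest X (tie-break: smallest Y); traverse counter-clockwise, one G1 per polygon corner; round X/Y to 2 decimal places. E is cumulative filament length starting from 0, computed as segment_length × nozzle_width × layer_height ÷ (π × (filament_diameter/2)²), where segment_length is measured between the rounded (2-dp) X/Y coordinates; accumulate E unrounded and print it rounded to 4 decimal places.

G0 X2.50 Y6.00 Z13.08
G1 X16.00 Y6.00 E0.2694
G1 X16.00 Y19.50 E0.5388
G1 X2.50 Y19.50 E0.8082
G1 X2.50 Y6.00 E1.0776

At z = 13.08 mm: the cylinder does not reach this height (z outside [0, 13]); the 13.5×13.5 cube at (2.5, 6) contributes its full rectangle; Combining (union): only the 13.5×13.5 cube at (2.5, 6) is present, so the union is just that shape — 1 connected region. The outline is a single polygon with 4 vertices. Extrusion per mm of travel: 0.4 × 0.12 / (π × 0.875²) = 0.019956. Accumulating E over each segment gives final E = 1.0776.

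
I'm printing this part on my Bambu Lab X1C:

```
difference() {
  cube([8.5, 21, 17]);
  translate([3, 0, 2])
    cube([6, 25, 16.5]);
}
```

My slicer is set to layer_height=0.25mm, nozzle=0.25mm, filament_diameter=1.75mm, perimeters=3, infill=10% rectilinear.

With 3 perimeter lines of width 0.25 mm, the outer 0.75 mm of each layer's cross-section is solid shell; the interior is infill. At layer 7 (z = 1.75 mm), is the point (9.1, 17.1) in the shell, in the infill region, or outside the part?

outside

At z = 1.75 mm: the cube is present — its section is the full 8.5×21 rectangle; the cube at (3, 0) is not intersected at this z (z outside [2, 18.5]); Taking the first minus the rest: none of the subtracted shapes is present at this height, so the 8.5×21 cube is unchanged — 1 connected region. Overall, the cross-section is a single solid region. The nearest boundary edge runs (8.50, 0.00)→(8.50, 21.00); distance from the point to it = 0.60 mm. The point is not inside any of the regions above, so it lies outside the cross-section (0.60 mm from the nearest boundary).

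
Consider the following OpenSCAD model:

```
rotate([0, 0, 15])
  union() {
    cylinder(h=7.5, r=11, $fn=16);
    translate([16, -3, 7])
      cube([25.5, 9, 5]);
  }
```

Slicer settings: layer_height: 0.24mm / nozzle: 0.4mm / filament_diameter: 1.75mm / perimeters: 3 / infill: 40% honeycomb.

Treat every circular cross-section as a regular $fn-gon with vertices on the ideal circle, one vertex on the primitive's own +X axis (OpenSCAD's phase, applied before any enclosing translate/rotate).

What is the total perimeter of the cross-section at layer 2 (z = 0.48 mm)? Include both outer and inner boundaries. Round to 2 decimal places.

68.67 mm

At z = 0.48 mm: the cylinder: section is a regular 16-gon, circumradius r=11 (perimeter = 2·16·11.000·sin(180°/16) = 68.67 mm); the cube at (16, -3) does not reach this height (z outside [7, 12]); Merging all regions: only the r=11 cylinder is present, so the union is just that shape — boundary = 68.67 mm; (whole slice rotated 15° about Z — lengths, areas and connectivity unchanged). Overall, the cross-section is a single solid region. Total boundary length (outer) = 68.67 mm.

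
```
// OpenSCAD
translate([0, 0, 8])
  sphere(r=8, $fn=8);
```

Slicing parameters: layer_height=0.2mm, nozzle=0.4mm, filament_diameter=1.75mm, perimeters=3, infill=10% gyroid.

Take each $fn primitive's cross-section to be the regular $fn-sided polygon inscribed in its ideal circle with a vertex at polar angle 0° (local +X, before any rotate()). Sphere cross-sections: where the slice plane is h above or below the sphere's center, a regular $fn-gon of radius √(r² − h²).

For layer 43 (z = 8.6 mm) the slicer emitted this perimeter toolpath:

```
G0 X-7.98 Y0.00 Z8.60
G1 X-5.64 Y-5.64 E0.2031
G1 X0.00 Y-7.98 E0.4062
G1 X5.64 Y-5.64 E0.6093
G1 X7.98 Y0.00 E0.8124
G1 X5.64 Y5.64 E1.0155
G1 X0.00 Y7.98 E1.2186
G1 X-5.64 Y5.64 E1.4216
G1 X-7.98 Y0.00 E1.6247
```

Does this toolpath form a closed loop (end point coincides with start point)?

yes

Start point (G0): (-7.98, 0.00). End point (last G1): the path returns to the start — closed.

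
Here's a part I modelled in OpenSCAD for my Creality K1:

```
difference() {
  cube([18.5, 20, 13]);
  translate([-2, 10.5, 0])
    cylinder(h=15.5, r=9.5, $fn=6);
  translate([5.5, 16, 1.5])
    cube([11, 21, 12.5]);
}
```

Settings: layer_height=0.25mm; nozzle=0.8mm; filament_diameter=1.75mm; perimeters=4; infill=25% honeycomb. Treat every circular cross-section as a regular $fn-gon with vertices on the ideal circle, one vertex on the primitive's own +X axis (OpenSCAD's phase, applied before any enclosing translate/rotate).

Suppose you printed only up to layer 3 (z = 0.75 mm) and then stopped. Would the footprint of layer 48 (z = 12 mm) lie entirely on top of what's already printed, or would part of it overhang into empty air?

Compare the two slices. At z = 0.75: the 18.5×20 cube contributes its full rectangle (area 370.00 mm²); the cylinder at (-2, 10.5): section is a regular 6-gon, circumradius r=9.5 (area = (6/2)·9.500²·sin(360°/6) = 234.48 mm²); the cube at (5.5, 16) does not reach this height (z outside [1.5, 14]); After the difference (first − rest): starting from the 18.5×20 cube (370.00 mm²), the r=9.5 cylinder at (-2, 10.5) partially overlaps it — only the 84.33 mm² overlap (of its 234.48 mm²) is removed, clipping the outline — area = 285.67 mm². At z = 12: the 18.5×20 cube contributes its full rectangle (area 370.00 mm²); the r=9.5 cylinder at (-2, 10.5) contributes a regular 6-gon of circumradius 9.5 (area = (6/2)·9.500²·sin(360°/6) = 234.48 mm²); the 11×21 cube at (5.5, 16) contributes its full rectangle (area 231.00 mm²); Subtracting the remaining from the first: starting from the 18.5×20 cube (370.00 mm²), the r=9.5 cylinder at (-2, 10.5) partially overlaps it — only the 84.33 mm² overlap (of its 234.48 mm²) is removed, clipping the outline; the 11×21 cube at (5.5, 16) partially overlaps it — only the 44.00 mm² overlap (of its 231.00 mm²) is removed, clipping the outline — area = 241.67 mm². Checking containment: the cross-section at z = 12 is a subset of the cross-section at z = 0.75.

entirely on top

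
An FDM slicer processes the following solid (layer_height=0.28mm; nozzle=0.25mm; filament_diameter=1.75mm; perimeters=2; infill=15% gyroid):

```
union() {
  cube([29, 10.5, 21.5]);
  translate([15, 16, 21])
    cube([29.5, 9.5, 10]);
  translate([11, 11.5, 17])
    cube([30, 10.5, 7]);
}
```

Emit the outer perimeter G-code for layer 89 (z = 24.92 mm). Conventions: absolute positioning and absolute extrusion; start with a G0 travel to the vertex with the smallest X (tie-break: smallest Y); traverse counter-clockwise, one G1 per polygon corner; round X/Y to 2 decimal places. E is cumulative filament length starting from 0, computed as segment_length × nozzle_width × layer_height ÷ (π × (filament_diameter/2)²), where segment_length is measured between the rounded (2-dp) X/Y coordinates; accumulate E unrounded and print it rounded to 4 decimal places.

At z = 24.92 mm: the cube does not reach this height (z outside [0, 21.5]); the 29.5×9.5 cube at (15, 16) contributes its full rectangle; the cube at (11, 11.5) is not intersected at this z (z outside [17, 24]); Combining (union): only the 29.5×9.5 cube at (15, 16) is present, so the union is just that shape — 1 connected region. The outline is a single polygon with 4 vertices. Extrusion per mm of travel: 0.25 × 0.28 / (π × 0.875²) = 0.029103. Accumulating E over each segment gives final E = 2.2700.

G0 X15.00 Y16.00 Z24.92
G1 X44.50 Y16.00 E0.8585
G1 X44.50 Y25.50 E1.1350
G1 X15.00 Y25.50 E1.9935
G1 X15.00 Y16.00 E2.2700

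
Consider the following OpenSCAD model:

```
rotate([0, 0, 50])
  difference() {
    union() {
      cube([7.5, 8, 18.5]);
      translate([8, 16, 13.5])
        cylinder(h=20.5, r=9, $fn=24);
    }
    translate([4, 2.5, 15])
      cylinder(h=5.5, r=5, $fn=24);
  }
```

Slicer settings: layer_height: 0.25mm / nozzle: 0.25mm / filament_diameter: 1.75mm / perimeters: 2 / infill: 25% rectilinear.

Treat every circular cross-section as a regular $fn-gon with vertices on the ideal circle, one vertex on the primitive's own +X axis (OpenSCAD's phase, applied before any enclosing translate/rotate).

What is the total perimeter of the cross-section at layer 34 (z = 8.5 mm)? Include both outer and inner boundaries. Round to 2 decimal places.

31.00 mm

At z = 8.5 mm: the cube (footprint 7.5×8) is included at this height (perimeter 31.00 mm); the cylinder at (8, 16) is not intersected at this z (z outside [13.5, 34]); Merging all regions: only the 7.5×8 cube is present, so the union is just that shape — boundary = 31.00 mm; the cylinder at (4, 2.5) is not intersected at this z (z outside [15, 20.5]); Taking the first minus the rest: none of the subtracted shapes is present at this height, so the result so far is unchanged — boundary = 31.00 mm; (rotated 50° about Z; rotation is an isometry so areas/perimeters/island counts are preserved). Overall, the cross-section is a single solid region. Total boundary length (outer) = 31.00 mm.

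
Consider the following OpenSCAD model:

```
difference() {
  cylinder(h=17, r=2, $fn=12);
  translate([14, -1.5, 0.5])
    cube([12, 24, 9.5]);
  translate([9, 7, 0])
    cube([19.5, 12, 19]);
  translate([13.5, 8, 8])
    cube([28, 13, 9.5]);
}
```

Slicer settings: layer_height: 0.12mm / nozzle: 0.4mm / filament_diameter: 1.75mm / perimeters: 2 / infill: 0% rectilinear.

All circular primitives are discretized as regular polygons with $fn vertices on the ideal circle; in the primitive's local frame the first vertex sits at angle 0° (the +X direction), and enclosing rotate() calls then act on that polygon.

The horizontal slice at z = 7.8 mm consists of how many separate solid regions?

At z = 7.8 mm: the r=2 cylinder contributes a regular 12-gon of circumradius 2; the cube at (14, -1.5) (footprint 12×24) is included at this height; the 19.5×12 cube at (9, 7) contributes its full rectangle; the cube at (13.5, 8) is not intersected at this z (z outside [8, 17.5]); After the difference (first − rest): starting from the r=2 cylinder, the 12×24 cube at (14, -1.5) misses the remaining region (no effect); the 19.5×12 cube at (9, 7) misses the remaining region (no effect) — 1 connected region. The result has 1 disconnected region.

1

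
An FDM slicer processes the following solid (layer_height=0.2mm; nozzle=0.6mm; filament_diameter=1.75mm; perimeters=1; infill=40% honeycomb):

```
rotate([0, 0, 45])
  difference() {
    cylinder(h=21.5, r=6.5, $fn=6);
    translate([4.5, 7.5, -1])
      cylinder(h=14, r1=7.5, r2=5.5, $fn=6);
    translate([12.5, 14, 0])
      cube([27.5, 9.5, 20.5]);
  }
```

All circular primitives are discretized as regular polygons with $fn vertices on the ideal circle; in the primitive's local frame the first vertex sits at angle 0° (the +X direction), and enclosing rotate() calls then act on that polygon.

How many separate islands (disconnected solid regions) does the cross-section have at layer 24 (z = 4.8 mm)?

1

At z = 4.8 mm: the r=6.5 cylinder gives a regular 6-gon of circumradius 6.5 (constant along its height); the cone at (4.5, 7.5): at t=0.414 of its height the radius interpolates to r₁+(r₂−r₁)t = 6.671, giving a regular 6-gon of that circumradius; the 27.5×9.5 cube at (12.5, 14) contributes its full rectangle; Taking the first minus the rest: starting from the r=6.5 cylinder, the cone at (4.5, 7.5) partially overlaps it — only the 16.96 mm² overlap (of its 115.64 mm²) is removed, clipping the outline; the 27.5×9.5 cube at (12.5, 14) misses the remaining region (no effect) — 1 connected region; (whole slice rotated 45° about Z — lengths, areas and connectivity unchanged). Overall, the cross-section is a single solid region. Island count = 1.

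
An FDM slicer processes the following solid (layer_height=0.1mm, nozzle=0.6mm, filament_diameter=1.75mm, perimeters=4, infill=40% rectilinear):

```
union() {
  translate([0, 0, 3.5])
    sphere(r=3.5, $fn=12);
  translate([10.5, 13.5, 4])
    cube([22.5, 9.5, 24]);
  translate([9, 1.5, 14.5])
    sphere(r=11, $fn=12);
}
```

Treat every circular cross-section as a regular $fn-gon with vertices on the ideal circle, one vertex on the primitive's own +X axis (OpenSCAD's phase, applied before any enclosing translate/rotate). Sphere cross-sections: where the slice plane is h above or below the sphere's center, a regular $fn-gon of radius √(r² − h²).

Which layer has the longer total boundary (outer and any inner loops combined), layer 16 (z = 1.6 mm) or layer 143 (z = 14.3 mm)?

Layer 16 (z = 1.6): the sphere: section is a regular 12-gon, circumradius = √(r²−h²) = √(3.5²−1.9²) = 2.939 (perimeter = 2·12·2.939·sin(180°/12) = 18.26 mm); the cube at (10.5, 13.5) does not reach this height (z outside [4, 28]); the sphere at (9, 1.5) is absent (|z−center|=12.900 > r=11); Taking the union: only the r=3.5 sphere is present, so the union is just that shape — boundary = 18.26 mm. So its perimeter = 18.26 mm. Layer 143 (z = 14.3): the sphere does not reach this height (|z−center|=10.800 > r=3.5); the cube at (10.5, 13.5) is present — its section is the full 22.5×9.5 rectangle (perimeter 64.00 mm); the sphere at (9, 1.5): section is a regular 12-gon, circumradius = √(r²−h²) = √(11²−0.2²) = 10.998 (perimeter = 2·12·10.998·sin(180°/12) = 68.32 mm); Taking the union: the 2 present regions are separate (no shared area or edge), so areas and boundary lengths simply add and each stays a separate island — boundary = 132.32 mm. So its perimeter = 132.32 mm. Layer 143 is larger (132.32 vs 18.26 mm).

layer 143 (z = 14.3 mm)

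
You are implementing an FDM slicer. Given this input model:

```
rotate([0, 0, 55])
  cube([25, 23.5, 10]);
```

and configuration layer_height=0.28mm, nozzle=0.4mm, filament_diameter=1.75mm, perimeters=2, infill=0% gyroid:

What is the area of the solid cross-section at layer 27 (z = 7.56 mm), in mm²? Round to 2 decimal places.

587.50 mm²

At z = 7.56 mm: the 25×23.5 cube contributes its full rectangle (area 587.50 mm²); (rotated 55° about Z; rotation is an isometry so areas/perimeters/island counts are preserved). Overall, the cross-section is a single solid region. Net area = 587.50 mm².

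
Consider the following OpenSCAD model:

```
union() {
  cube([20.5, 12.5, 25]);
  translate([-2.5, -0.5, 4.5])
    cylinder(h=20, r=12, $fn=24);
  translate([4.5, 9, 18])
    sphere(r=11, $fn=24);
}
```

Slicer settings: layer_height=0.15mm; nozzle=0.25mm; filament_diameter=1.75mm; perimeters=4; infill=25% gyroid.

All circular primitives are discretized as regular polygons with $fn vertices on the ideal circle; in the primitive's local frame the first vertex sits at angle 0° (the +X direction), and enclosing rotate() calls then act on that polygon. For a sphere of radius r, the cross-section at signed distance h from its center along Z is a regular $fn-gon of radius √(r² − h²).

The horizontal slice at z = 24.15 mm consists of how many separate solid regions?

1

At z = 24.15 mm: the cube is present — its section is the full 20.5×12.5 rectangle; the r=12 cylinder at (-2.5, -0.5) contributes a regular 24-gon of circumradius 12; the sphere at (4.5, 9): section is a regular 24-gon, circumradius = √(r²−h²) = √(11²−6.15²) = 9.120; Taking the union: the regions partially overlap (shared area 263.85 mm²), so overlapping operands fuse into one piece — 1 connected region. The result has 1 disconnected region.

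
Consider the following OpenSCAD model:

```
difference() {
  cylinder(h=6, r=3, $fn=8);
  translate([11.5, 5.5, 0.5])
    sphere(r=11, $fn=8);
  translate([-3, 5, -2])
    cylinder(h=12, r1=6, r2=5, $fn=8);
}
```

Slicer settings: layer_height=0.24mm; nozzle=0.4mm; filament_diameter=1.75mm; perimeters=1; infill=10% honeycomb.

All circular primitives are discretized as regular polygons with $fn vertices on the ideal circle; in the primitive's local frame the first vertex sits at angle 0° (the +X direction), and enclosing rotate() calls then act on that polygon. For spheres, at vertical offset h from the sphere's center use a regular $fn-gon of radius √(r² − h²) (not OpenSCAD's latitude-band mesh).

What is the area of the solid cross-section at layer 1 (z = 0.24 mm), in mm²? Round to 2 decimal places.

15.30 mm²

At z = 0.24 mm: the cylinder: section is a regular 8-gon, circumradius r=3 (area = (8/2)·3.000²·sin(360°/8) = 25.46 mm²); the sphere at (11.5, 5.5): section is a regular 8-gon, circumradius = √(r²−h²) = √(11²−0.26²) = 10.997 (area = (8/2)·10.997²·sin(360°/8) = 342.05 mm²); the cone at (-3, 5): at t=0.187 of its height the radius interpolates to r₁+(r₂−r₁)t = 5.813, giving a regular 8-gon of that circumradius (area = (8/2)·5.813²·sin(360°/8) = 95.59 mm²); After the difference (first − rest): starting from the r=3 cylinder (25.46 mm²), the r=11 sphere at (11.5, 5.5) partially overlaps it — only the 0.50 mm² overlap (of its 342.05 mm²) is removed, clipping the outline; the cone at (-3, 5) partially overlaps it — only the 9.65 mm² overlap (of its 95.59 mm²) is removed, clipping the outline — area = 15.30 mm². Overall, the cross-section is a single solid region. Net area = 15.30 mm².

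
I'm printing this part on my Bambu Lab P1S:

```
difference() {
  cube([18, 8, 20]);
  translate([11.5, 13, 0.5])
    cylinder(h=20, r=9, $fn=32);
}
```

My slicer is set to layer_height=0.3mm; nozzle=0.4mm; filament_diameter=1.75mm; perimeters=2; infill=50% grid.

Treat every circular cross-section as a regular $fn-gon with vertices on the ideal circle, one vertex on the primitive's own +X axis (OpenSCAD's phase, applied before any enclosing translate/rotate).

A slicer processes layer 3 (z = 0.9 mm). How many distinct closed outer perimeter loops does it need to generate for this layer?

1

At z = 0.9 mm: the cube (footprint 18×8) is included at this height; the cylinder at (11.5, 13): section is a regular 32-gon, circumradius r=9; Subtracting the remaining from the first: starting from the 18×8 cube, the r=9 cylinder at (11.5, 13) partially overlaps it — only the 41.01 mm² overlap (of its 252.84 mm²) is removed, clipping the outline — 1 connected region. The result has 1 disconnected region.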